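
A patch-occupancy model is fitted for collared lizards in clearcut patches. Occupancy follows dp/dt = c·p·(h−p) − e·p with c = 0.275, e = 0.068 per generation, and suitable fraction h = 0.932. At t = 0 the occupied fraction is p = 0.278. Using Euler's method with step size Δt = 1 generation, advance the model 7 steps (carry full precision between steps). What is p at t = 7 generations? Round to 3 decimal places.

Update rule: p ← p + [c·p·(h−p) − e·p]·Δt with Δt = 1.
step 1: Δp = +0.03109, p = 0.30909
step 2: Δp = +0.03193, p = 0.34102
step 3: Δp = +0.03223, p = 0.37326
step 4: Δp = +0.03197, p = 0.40523
step 5: Δp = +0.03115, p = 0.43637
step 6: Δp = +0.02980, p = 0.46618
step 7: Δp = +0.02802, p = 0.49420

0.494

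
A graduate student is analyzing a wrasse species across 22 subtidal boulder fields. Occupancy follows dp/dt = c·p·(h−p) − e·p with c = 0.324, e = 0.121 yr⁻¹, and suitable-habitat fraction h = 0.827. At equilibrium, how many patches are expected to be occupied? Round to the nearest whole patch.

p* = h − e/c = 0.827 − 0.3735 = 0.4535.
Expected occupied patches = N × p* = 22 × 0.4535 = 9.98 ≈ 10.

10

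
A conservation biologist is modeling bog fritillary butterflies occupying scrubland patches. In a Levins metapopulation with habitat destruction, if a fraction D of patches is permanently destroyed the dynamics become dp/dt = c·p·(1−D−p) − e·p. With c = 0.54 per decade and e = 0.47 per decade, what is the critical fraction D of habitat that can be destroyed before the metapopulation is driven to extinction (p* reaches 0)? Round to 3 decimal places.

0.130

The nontrivial equilibrium is p* = (1−D) − e/c; extinction occurs when this hits zero.
So D_crit = 1 − e/c = 1 − 0.47/0.54 = 1 − 0.8704 = 0.1296.
This equals the undisturbed p*, a classic result of Lande's extension.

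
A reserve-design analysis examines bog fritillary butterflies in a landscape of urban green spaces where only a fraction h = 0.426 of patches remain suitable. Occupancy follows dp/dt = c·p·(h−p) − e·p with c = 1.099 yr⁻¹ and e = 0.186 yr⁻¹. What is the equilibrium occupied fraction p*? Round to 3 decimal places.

0.257

Setting dp/dt = 0 and dividing by p* gives c·(h−p*) = e.
So p* = h − e/c = 0.426 − 0.186/1.099 = 0.426 − 0.1692 = 0.2568.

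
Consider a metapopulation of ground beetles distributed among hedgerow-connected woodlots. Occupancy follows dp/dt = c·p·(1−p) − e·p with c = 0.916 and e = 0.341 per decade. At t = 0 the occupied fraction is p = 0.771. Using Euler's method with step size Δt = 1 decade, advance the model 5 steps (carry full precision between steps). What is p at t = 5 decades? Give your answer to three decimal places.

Update rule: p ← p + [c·p·(1−p) − e·p]·Δt with Δt = 1.
p: 0.77100 → 0.66982  (Δp = -0.10118)
p: 0.66982 → 0.64399  (Δp = -0.02582)
p: 0.64399 → 0.63440  (Δp = -0.00959)
p: 0.63440 → 0.63052  (Δp = -0.00388)
p: 0.63052 → 0.62891  (Δp = -0.00161)

0.629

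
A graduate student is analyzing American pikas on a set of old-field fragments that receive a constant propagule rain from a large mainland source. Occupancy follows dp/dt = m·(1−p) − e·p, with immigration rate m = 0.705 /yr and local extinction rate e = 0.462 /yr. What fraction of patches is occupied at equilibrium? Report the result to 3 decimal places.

0.604

At equilibrium the propagule rain into empty patches balances local extinction: m(1−p*) = e·p*.
p* = m/(m+e) = 0.705/(0.705+0.462) = 0.705/1.1670 = 0.6041.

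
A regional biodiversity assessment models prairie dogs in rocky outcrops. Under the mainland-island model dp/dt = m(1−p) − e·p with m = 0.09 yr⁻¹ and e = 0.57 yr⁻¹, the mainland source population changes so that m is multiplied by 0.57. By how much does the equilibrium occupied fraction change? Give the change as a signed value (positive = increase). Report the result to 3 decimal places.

-0.054

Before: p* = 0.09/(0.09+0.57) = 0.1364.
After: m = 0.0513, e = 0.57; p* = 0.0513/0.6213 = 0.0826.
Δp* = 0.0826 − 0.1364 = -0.0538.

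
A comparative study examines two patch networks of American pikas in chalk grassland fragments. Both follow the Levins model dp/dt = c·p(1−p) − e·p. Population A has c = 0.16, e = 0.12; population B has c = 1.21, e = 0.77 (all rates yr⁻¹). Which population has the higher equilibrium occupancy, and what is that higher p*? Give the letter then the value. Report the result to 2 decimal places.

B, 0.36

A: p*_A = 1 − 0.12/0.16 = 0.2500.
B: p*_B = 1 − 0.77/1.21 = 0.3636.
B is higher at 0.3636.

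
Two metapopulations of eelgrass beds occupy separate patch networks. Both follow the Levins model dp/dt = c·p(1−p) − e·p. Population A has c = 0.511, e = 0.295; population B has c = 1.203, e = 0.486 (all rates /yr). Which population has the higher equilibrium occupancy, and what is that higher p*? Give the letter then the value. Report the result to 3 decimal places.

B, 0.596

A: p*_A = 1 − 0.295/0.511 = 0.4227.
B: p*_B = 1 − 0.486/1.203 = 0.5960.
B is higher at 0.5960.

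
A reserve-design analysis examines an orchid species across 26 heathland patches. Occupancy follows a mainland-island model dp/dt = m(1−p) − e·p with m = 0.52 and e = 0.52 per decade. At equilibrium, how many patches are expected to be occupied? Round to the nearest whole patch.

13

p* = m/(m+e) = 0.52/1.0400 = 0.5000.
Expected occupied patches = N × p* = 26 × 0.5000 = 13.00 ≈ 13.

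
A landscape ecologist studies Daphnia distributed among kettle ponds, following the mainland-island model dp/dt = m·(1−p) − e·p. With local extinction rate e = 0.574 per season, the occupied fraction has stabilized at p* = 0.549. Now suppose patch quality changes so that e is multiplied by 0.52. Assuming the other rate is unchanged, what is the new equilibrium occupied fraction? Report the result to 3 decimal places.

0.701

Balance m(1−p*) = e·p* gives m = e·p*/(1−p*) = 0.574×0.54900/0.45100 = 0.69873.
New p* = m/(m+e) = 0.69873/(0.69873+0.29848) = 0.70068.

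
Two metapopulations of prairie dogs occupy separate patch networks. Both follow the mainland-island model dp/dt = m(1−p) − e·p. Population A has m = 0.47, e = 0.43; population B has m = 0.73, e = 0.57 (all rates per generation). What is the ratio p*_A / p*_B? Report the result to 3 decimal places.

0.930

A: p*_A = m/(m+e) = 0.47/0.9000 = 0.5222.
B: p*_B = 0.73/1.3000 = 0.5615.
p*_A / p*_B = 0.5222/0.5615 = 0.9300.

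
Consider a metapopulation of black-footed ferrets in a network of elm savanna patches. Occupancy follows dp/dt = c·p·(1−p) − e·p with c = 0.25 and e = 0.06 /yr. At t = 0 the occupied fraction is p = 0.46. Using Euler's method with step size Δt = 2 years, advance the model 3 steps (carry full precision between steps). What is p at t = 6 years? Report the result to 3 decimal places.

Update rule: p ← p + [c·p·(1−p) − e·p]·Δt with Δt = 2.
t = 2: p = 0.46000 + (+0.06900) = 0.52900
t = 4: p = 0.52900 + (+0.06110) = 0.59010
t = 6: p = 0.59010 + (+0.05013) = 0.64023

0.640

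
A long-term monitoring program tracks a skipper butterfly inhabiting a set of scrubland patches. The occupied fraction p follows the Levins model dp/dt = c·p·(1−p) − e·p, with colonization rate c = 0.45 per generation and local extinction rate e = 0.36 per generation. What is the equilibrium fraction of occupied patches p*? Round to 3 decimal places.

Setting dp/dt = 0 and dividing through by p* gives c·(1−p*) = e.
So p* = 1 − e/c = 1 − 0.36/0.45 = 1 − 0.8000 = 0.2000.

0.200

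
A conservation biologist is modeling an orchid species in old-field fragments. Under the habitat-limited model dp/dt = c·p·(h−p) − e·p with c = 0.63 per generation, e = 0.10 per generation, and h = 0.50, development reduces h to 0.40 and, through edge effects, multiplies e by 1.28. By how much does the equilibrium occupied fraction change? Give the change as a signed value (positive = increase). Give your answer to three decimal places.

-0.144

Before: p* = h − e/c = 0.50 − 0.10/0.63 = 0.50 − 0.1587 = 0.3413.
After: c = 0.63, e = 0.128, h = 0.40; p* = 0.40 − 0.128/0.63 = 0.1968.
Δp* = 0.1968 − 0.3413 = -0.1444.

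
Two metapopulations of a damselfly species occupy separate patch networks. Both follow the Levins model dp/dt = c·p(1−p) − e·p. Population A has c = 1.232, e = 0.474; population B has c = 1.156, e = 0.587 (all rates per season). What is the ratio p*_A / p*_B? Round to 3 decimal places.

A: p*_A = 1 − 0.474/1.232 = 0.6153.
B: p*_B = 1 − 0.587/1.156 = 0.4922.
p*_A / p*_B = 0.6153/0.4922 = 1.2500.

1.250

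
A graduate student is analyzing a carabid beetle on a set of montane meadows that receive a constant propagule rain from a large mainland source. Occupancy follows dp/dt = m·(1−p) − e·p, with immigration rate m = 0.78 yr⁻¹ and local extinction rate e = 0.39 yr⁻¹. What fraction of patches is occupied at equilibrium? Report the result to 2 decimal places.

0.67

Setting dp/dt = 0: m − m·p* = e·p*, so m = (m+e)·p*.
p* = m/(m+e) = 0.78/(0.78+0.39) = 0.78/1.1700 = 0.6667.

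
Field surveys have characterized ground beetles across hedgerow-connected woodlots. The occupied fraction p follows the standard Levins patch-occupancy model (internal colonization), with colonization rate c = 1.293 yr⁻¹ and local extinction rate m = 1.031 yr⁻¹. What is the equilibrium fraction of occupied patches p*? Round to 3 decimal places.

0.203

Setting dp/dt = 0 and dividing through by p* gives c·(1−p*) = m.
So p* = 1 − m/c = 1 − 1.031/1.293 = 1 − 0.7974 = 0.2026.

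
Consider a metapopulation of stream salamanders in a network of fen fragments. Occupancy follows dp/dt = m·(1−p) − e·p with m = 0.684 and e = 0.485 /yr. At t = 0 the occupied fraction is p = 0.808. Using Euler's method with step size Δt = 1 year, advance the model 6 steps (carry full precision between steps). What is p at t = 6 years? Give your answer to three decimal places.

0.585

Update rule: p ← p + [m·(1−p) − e·p]·Δt with Δt = 1.
  1  |  dp/dt·Δt = -0.260552  |  p_1 = 0.547448
  2  |  dp/dt·Δt = +0.044033  |  p_2 = 0.591481
  3  |  dp/dt·Δt = -0.007442  |  p_3 = 0.584040
  4  |  dp/dt·Δt = +0.001258  |  p_4 = 0.585297
  5  |  dp/dt·Δt = -0.000213  |  p_5 = 0.585085
  6  |  dp/dt·Δt = +0.000036  |  p_6 = 0.585121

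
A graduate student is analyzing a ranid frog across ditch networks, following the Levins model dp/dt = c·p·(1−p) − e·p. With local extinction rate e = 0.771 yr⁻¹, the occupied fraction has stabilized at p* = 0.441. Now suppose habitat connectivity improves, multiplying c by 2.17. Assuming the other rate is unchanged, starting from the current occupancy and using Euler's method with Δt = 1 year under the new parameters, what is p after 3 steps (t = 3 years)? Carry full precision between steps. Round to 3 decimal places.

0.857

Balance c(1−p*) = e gives c = e/(1 − 0.44100) = 0.771/0.55900 = 1.37925.
Starting from p₀ = 0.44100; update p ← p + (dp/dt)·Δt with the new parameters.
step 1: Δp = +0.39781, p = 0.83881
step 2: Δp = -0.24206, p = 0.59676
step 3: Δp = +0.26013, p = 0.85688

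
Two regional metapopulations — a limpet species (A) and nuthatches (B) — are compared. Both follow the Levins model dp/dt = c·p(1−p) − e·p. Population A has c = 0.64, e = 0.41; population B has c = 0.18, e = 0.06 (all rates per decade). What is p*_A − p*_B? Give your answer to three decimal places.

-0.307

A: p*_A = 1 − 0.41/0.64 = 0.3594.
B: p*_B = 1 − 0.06/0.18 = 0.6667.
p*_A − p*_B = 0.3594 − 0.6667 = -0.3073.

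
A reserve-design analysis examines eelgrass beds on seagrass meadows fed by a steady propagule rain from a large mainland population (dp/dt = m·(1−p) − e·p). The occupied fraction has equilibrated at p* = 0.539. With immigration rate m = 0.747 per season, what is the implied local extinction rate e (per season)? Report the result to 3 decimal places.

0.639

At equilibrium m(1−p*) = e·p*, so e = m(1−p*)/p*.
e = 0.747 × 0.4610 / 0.539 = 0.6389.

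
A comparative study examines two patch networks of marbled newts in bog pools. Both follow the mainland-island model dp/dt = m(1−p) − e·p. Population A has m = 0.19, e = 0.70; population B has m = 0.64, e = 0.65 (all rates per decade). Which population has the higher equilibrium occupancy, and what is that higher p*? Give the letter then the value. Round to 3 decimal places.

B, 0.496

A: p*_A = m/(m+e) = 0.19/0.8900 = 0.2135.
B: p*_B = 0.64/1.2900 = 0.4961.
B is higher at 0.4961.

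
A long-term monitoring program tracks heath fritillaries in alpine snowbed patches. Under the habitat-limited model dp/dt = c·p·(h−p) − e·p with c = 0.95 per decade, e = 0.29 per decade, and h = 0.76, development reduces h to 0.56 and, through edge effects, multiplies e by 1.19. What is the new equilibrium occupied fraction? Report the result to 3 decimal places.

0.197

Before: p* = h − e/c = 0.76 − 0.29/0.95 = 0.76 − 0.3053 = 0.4547.
After: c = 0.95, e = 0.3451, h = 0.56; p* = 0.56 − 0.3451/0.95 = 0.1967.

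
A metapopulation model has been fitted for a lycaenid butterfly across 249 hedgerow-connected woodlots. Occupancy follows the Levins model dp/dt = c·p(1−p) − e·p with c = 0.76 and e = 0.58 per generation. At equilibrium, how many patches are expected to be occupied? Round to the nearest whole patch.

59

p* = 1 − e/c = 1 − 0.58/0.76 = 0.2368.
Expected occupied patches = N × p* = 249 × 0.2368 = 58.97 ≈ 59.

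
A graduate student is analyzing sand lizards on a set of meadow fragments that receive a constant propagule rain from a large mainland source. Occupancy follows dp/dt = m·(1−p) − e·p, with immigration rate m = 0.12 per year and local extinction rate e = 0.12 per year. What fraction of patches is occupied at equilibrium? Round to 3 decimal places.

0.500

Setting dp/dt = 0: m − m·p* = e·p*, so m = (m+e)·p*.
p* = m/(m+e) = 0.12/(0.12+0.12) = 0.12/0.2400 = 0.5000.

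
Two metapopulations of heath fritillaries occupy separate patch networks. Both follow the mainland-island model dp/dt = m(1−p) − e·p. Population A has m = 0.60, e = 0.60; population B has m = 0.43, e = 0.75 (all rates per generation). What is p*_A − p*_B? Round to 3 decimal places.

0.136

A: p*_A = m/(m+e) = 0.60/1.2000 = 0.5000.
B: p*_B = 0.43/1.1800 = 0.3644.
p*_A − p*_B = 0.5000 − 0.3644 = 0.1356.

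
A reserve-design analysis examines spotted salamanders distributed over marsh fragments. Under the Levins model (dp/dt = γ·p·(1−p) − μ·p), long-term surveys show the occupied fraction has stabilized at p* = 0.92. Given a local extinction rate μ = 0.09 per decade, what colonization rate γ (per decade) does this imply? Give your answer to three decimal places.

At equilibrium γ(1−p*) = μ, so γ = μ/(1−p*).
γ = 0.09/(1 − 0.92) = 0.09/0.0800 = 1.1250.

1.125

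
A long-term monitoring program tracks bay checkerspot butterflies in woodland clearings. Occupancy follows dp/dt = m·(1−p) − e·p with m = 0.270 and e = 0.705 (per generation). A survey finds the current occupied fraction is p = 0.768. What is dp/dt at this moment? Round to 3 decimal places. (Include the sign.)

-0.479

Colonization term: m·(1−p) = 0.270×0.2320 = 0.06264.
Extinction term: e·p = 0.54144.
dp/dt = 0.06264 − 0.54144 = -0.47880.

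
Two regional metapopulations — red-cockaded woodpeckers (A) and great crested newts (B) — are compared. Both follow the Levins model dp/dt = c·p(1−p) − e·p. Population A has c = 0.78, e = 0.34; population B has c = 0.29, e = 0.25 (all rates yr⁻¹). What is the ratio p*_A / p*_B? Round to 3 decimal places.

4.090

A: p*_A = 1 − 0.34/0.78 = 0.5641.
B: p*_B = 1 − 0.25/0.29 = 0.1379.
p*_A / p*_B = 0.5641/0.1379 = 4.0897.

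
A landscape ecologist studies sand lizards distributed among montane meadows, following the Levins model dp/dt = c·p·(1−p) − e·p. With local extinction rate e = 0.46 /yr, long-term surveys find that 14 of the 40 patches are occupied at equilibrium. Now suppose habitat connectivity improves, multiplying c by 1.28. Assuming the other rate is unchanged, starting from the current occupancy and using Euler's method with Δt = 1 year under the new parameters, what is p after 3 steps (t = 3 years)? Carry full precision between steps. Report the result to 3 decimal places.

0.454

Observed p* = 14/40 = 0.35000.
Balance c(1−p*) = e gives c = e/(1 − 0.35000) = 0.46/0.65000 = 0.70769.
Starting from p₀ = 0.35000; update p ← p + (dp/dt)·Δt with the new parameters.
  1  |  dp/dt·Δt = +0.045080  |  p_1 = 0.395080
  2  |  dp/dt·Δt = +0.034753  |  p_2 = 0.429833
  3  |  dp/dt·Δt = +0.024279  |  p_3 = 0.454112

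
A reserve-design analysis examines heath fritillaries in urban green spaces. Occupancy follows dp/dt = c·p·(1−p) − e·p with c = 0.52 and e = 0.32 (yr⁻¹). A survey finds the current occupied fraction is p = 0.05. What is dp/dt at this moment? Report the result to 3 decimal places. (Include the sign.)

Colonization term: c·p·(1−p) = 0.52×0.05×0.9500 = 0.02470.
Extinction term: e·p = 0.01600.
dp/dt = 0.02470 − 0.01600 = 0.00870.

0.009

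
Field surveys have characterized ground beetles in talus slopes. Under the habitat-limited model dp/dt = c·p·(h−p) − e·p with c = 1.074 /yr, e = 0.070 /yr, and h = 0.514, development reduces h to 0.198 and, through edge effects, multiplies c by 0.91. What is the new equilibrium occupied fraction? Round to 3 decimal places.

0.126

Before: p* = h − e/c = 0.514 − 0.070/1.074 = 0.514 − 0.0652 = 0.4488.
After: c = 0.97734, e = 0.07, h = 0.198; p* = 0.198 − 0.07/0.97734 = 0.1264.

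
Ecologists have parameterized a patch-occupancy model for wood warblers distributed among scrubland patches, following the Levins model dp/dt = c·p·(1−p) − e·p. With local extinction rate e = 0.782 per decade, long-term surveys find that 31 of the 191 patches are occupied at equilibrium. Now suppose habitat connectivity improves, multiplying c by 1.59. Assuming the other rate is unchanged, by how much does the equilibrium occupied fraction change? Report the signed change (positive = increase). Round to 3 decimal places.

0.311

Observed p* = 31/191 = 0.16230.
Balance c(1−p*) = e gives c = e/(1 − 0.16230) = 0.782/0.83770 = 0.93351.
New p* = 1 − e/c = 1 − 0.78200/1.48428 = 0.47315.
Δp* = 0.47315 − 0.16230 = +0.31085.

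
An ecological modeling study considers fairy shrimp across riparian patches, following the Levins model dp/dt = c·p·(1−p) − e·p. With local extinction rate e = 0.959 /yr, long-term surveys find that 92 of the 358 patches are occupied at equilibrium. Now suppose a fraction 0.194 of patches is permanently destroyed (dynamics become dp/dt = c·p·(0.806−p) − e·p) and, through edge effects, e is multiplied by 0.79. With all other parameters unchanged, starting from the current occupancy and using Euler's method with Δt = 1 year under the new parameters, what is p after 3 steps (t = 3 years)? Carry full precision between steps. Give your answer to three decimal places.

0.231

Observed p* = 92/358 = 0.25698.
Balance c(1−p*) = e gives c = e/(1 − 0.25698) = 0.959/0.74302 = 1.29068.
Starting from p₀ = 0.25698; update p ← p + (dp/dt)·Δt with the new parameters.
p: 0.25698 → 0.24439  (Δp = -0.01259)
p: 0.24439 → 0.23639  (Δp = -0.00800)
p: 0.23639 → 0.23109  (Δp = -0.00530)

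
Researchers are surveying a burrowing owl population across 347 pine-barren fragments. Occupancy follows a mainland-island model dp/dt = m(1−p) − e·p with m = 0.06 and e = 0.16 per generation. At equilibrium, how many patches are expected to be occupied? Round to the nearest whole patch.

p* = m/(m+e) = 0.06/0.2200 = 0.2727.
Expected occupied patches = N × p* = 347 × 0.2727 = 94.64 ≈ 95.

95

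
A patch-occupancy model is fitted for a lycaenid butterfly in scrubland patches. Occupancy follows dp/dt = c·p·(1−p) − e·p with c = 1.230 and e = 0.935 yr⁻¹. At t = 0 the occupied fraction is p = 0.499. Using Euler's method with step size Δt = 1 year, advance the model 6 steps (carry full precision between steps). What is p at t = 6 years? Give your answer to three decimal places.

Update rule: p ← p + [c·p·(1−p) − e·p]·Δt with Δt = 1.
p: 0.49900 → 0.33993  (Δp = -0.15907)
p: 0.33993 → 0.29808  (Δp = -0.04185)
p: 0.29808 → 0.27673  (Δp = -0.02135)
p: 0.27673 → 0.26417  (Δp = -0.01256)
p: 0.26417 → 0.25626  (Δp = -0.00791)
p: 0.25626 → 0.25109  (Δp = -0.00518)

0.251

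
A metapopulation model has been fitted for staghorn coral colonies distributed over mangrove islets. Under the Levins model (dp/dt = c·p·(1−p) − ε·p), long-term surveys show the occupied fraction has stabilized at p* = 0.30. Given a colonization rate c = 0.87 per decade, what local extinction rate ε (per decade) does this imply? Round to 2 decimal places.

At equilibrium c(1−p*) = ε.
ε = 0.87 × (1 − 0.30) = 0.87 × 0.7000 = 0.6090.

0.61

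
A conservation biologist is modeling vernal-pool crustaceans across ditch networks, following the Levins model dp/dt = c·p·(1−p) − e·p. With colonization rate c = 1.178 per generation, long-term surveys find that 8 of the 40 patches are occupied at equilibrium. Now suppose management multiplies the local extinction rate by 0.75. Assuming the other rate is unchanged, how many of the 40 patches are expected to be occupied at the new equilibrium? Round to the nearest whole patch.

16

Observed p* = 8/40 = 0.20000.
Balance c(1−p*) = e gives e = 1.178×(1 − 0.20000) = 0.94240.
New p* = 1 − e/c = 1 − 0.70680/1.17800 = 0.40000.
Expected occupied = 40 × 0.40000 = 16.00 ≈ 16.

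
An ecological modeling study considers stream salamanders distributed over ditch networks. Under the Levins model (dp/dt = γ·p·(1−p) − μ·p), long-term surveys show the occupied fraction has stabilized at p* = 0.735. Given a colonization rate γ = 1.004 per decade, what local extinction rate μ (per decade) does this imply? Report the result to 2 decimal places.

At equilibrium γ(1−p*) = μ.
μ = 1.004 × (1 − 0.735) = 1.004 × 0.2650 = 0.2661.

0.27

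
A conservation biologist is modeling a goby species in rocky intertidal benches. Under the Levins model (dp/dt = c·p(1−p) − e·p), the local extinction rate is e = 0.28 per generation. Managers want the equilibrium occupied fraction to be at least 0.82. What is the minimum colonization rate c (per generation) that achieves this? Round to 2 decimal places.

1.56

p* = 1 − e/c ≥ 0.82 requires e/c ≤ 0.1800, i.e. c ≥ e/0.1800.
c_min = 0.28/0.1800 = 1.5556.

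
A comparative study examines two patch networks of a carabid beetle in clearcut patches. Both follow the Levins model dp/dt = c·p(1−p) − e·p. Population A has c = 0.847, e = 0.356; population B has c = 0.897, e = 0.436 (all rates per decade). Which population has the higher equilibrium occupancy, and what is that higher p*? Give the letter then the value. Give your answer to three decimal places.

A: p*_A = 1 − 0.356/0.847 = 0.5797.
B: p*_B = 1 − 0.436/0.897 = 0.5139.
A is higher at 0.5797.

A, 0.580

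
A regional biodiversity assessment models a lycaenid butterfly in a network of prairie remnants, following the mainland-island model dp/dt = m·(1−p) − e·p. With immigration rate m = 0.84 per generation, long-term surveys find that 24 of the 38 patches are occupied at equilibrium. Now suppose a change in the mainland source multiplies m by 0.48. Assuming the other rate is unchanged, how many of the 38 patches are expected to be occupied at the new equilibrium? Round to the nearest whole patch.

17

Observed p* = 24/38 = 0.63158.
Balance m(1−p*) = e·p* gives e = m(1−p*)/p* = 0.84×0.36842/0.63158 = 0.49000.
New p* = m/(m+e) = 0.40320/(0.40320+0.49000) = 0.45141.
Expected occupied = 38 × 0.45141 = 17.15 ≈ 17.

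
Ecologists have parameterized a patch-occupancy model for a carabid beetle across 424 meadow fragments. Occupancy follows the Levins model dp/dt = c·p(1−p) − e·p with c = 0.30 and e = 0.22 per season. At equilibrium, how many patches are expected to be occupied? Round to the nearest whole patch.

p* = 1 − e/c = 1 − 0.22/0.30 = 0.2667.
Expected occupied patches = N × p* = 424 × 0.2667 = 113.07 ≈ 113.

113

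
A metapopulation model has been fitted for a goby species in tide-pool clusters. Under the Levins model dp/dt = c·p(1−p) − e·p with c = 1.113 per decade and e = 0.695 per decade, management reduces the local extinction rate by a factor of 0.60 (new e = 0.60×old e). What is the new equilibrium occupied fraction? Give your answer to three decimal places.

Before: p* = 1 − 0.695/1.113 = 0.3756.
After the change, c = 1.113, e = 0.417, so p* = 1 − 0.417/1.113 = 0.6253.

0.625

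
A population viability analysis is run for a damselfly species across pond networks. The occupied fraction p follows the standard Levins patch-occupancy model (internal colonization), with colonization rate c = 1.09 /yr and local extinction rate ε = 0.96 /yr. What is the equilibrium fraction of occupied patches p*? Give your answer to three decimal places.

0.119

Setting dp/dt = 0 and dividing through by p* gives c·(1−p*) = ε.
So p* = 1 − ε/c = 1 − 0.96/1.09 = 1 − 0.8807 = 0.1193.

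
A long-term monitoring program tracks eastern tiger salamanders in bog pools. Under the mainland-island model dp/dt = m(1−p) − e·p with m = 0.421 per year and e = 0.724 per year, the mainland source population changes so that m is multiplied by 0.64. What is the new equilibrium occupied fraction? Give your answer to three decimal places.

0.271

Before: p* = 0.421/(0.421+0.724) = 0.3677.
After: m = 0.26944, e = 0.724; p* = 0.26944/0.9934 = 0.2712.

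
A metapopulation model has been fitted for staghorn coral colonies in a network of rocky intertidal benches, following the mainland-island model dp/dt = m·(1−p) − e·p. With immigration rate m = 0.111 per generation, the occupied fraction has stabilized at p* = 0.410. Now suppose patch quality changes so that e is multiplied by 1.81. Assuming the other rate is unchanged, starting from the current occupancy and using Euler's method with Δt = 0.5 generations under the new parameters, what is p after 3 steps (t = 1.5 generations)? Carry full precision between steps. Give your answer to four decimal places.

Balance m(1−p*) = e·p* gives e = m(1−p*)/p* = 0.111×0.59000/0.41000 = 0.15973.
Starting from p₀ = 0.41000; update p ← p + (dp/dt)·Δt with the new parameters.
p: 0.41000 → 0.38348  (Δp = -0.02652)
p: 0.38348 → 0.36226  (Δp = -0.02122)
p: 0.36226 → 0.34529  (Δp = -0.01697)

0.3453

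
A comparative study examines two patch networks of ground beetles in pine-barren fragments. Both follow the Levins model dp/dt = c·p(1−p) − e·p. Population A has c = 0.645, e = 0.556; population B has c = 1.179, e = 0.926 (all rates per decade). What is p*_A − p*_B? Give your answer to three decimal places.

A: p*_A = 1 − 0.556/0.645 = 0.1380.
B: p*_B = 1 − 0.926/1.179 = 0.2146.
p*_A − p*_B = 0.1380 − 0.2146 = -0.0766.

-0.077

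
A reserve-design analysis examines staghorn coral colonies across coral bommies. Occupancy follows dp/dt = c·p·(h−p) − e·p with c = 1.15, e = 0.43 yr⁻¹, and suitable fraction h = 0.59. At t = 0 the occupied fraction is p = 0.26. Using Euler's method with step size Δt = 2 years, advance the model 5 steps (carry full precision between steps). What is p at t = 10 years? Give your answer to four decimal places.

Update rule: p ← p + [c·p·(h−p) − e·p]·Δt with Δt = 2.
p: 0.26000 → 0.23374  (Δp = -0.02626)
p: 0.23374 → 0.22425  (Δp = -0.00949)
p: 0.22425 → 0.22004  (Δp = -0.00421)
p: 0.22004 → 0.21804  (Δp = -0.00200)
p: 0.21804 → 0.21706  (Δp = -0.00098)

0.2171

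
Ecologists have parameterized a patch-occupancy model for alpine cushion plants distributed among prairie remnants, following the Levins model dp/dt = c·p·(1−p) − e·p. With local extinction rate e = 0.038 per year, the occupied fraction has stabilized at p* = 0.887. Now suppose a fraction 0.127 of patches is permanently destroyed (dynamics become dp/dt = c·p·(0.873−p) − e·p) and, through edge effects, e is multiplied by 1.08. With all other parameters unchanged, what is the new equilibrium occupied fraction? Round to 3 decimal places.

Balance c(1−p*) = e gives c = e/(1 − 0.88700) = 0.038/0.11300 = 0.33628.
New p* = 0.873 − e/c = 0.873 − 0.04104/0.33628 = 0.75096.

0.751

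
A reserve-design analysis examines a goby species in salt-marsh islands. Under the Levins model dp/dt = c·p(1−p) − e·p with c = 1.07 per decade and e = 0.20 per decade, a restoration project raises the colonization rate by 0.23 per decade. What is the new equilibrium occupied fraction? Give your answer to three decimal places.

Before: p* = 1 − 0.20/1.07 = 0.8131.
After the change, c = 1.3, e = 0.2, so p* = 1 − 0.2/1.3 = 0.8462.

0.846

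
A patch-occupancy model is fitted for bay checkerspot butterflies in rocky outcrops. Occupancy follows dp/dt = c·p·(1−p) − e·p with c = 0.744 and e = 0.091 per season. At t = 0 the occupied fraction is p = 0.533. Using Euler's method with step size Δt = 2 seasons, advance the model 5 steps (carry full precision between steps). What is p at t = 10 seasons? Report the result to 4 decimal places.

Update rule: p ← p + [c·p·(1−p) − e·p]·Δt with Δt = 2.
  1  |  dp/dt·Δt = +0.273374  |  p_1 = 0.806374
  2  |  dp/dt·Δt = +0.085569  |  p_2 = 0.891943
  3  |  dp/dt·Δt = -0.018919  |  p_3 = 0.873024
  4  |  dp/dt·Δt = +0.006059  |  p_4 = 0.879083
  5  |  dp/dt·Δt = -0.001825  |  p_5 = 0.877258

0.8773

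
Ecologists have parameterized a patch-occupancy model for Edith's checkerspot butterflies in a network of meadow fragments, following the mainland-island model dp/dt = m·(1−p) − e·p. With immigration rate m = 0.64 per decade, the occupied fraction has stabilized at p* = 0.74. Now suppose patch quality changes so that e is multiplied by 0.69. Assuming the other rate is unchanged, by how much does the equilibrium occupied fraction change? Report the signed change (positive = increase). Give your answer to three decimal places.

Balance m(1−p*) = e·p* gives e = m(1−p*)/p* = 0.64×0.26000/0.74000 = 0.22486.
New p* = m/(m+e) = 0.64000/(0.64000+0.15515) = 0.80488.
Δp* = 0.80488 − 0.74000 = +0.06488.

0.065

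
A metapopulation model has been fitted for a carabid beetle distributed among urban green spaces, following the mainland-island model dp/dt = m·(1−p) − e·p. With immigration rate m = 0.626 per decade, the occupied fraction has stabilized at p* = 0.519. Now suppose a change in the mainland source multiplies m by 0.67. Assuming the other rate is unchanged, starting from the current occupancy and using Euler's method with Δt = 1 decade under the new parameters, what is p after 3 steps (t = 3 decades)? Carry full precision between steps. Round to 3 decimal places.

Balance m(1−p*) = e·p* gives e = m(1−p*)/p* = 0.626×0.48100/0.51900 = 0.58017.
Starting from p₀ = 0.51900; update p ← p + (dp/dt)·Δt with the new parameters.
p: 0.51900 → 0.41964  (Δp = -0.09936)
p: 0.41964 → 0.41959  (Δp = -0.00004)
p: 0.41959 → 0.41959  (Δp = -0.00000)

0.420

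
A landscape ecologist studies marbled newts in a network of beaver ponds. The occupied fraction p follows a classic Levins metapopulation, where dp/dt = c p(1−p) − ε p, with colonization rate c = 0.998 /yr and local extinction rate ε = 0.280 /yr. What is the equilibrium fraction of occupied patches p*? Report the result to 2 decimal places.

0.72

Setting dp/dt = 0 and dividing through by p* gives c·(1−p*) = ε.
So p* = 1 − ε/c = 1 − 0.280/0.998 = 1 − 0.2806 = 0.7194.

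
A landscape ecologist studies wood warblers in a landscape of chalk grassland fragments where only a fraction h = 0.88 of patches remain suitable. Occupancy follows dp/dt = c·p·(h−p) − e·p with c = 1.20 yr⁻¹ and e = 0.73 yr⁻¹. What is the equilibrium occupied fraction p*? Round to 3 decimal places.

Setting dp/dt = 0 and dividing by p* gives c·(h−p*) = e.
So p* = h − e/c = 0.88 − 0.73/1.20 = 0.88 − 0.6083 = 0.2717.

0.272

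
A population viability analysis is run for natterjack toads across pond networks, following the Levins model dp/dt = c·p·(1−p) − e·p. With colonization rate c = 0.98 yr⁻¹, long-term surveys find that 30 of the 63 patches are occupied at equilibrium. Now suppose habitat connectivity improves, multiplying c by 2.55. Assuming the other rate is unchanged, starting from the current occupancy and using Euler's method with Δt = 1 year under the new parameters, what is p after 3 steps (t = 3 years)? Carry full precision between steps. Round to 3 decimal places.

0.851

Observed p* = 30/63 = 0.47619.
Balance c(1−p*) = e gives e = 0.98×(1 − 0.47619) = 0.51333.
Starting from p₀ = 0.47619; update p ← p + (dp/dt)·Δt with the new parameters.
  1  |  dp/dt·Δt = +0.378889  |  p_1 = 0.855079
  2  |  dp/dt·Δt = -0.129268  |  p_2 = 0.725811
  3  |  dp/dt·Δt = +0.124741  |  p_3 = 0.850552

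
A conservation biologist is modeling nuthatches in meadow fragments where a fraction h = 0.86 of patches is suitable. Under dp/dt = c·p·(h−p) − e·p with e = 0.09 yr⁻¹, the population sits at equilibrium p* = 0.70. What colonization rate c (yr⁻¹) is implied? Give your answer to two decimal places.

At equilibrium c(h−p*) = e, so c = e/(h−p*).
c = 0.09/(0.86 − 0.70) = 0.09/0.1600 = 0.5625.

0.56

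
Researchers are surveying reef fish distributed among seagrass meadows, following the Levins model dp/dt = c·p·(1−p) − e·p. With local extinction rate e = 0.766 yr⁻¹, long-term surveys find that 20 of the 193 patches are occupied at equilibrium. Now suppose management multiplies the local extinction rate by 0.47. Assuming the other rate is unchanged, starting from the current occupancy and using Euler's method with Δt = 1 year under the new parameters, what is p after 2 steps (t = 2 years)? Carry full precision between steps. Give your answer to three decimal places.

Observed p* = 20/193 = 0.10363.
Balance c(1−p*) = e gives c = e/(1 − 0.10363) = 0.766/0.89637 = 0.85455.
Starting from p₀ = 0.10363; update p ← p + (dp/dt)·Δt with the new parameters.
t = 1: p = 0.10363 + (+0.04207) = 0.14570
t = 2: p = 0.14570 + (+0.05391) = 0.19961

0.200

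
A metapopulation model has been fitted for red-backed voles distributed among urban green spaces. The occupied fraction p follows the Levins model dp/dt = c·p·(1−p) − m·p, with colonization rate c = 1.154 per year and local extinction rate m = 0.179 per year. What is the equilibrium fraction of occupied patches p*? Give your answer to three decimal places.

0.845

Setting dp/dt = 0 and dividing through by p* gives c·(1−p*) = m.
So p* = 1 − m/c = 1 − 0.179/1.154 = 1 − 0.1551 = 0.8449.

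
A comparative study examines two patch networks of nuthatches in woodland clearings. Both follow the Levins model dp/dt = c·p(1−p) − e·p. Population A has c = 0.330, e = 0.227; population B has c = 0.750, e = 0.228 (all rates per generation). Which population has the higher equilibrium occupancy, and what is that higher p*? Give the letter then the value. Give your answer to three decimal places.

B, 0.696

A: p*_A = 1 − 0.227/0.330 = 0.3121.
B: p*_B = 1 − 0.228/0.750 = 0.6960.
B is higher at 0.6960.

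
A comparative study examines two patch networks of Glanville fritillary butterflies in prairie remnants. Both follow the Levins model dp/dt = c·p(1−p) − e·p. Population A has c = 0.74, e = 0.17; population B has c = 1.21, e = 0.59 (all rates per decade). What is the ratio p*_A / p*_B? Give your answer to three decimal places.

A: p*_A = 1 − 0.17/0.74 = 0.7703.
B: p*_B = 1 − 0.59/1.21 = 0.5124.
p*_A / p*_B = 0.7703/0.5124 = 1.5033.

1.503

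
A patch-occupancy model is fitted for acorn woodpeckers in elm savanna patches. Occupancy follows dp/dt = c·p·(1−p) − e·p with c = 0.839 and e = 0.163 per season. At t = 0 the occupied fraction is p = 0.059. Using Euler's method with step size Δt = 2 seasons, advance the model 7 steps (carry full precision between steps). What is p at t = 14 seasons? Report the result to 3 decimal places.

Update rule: p ← p + [c·p·(1−p) − e·p]·Δt with Δt = 2.
step 1: Δp = +0.07393, p = 0.13293
step 2: Δp = +0.15007, p = 0.28299
step 3: Δp = +0.24822, p = 0.53122
step 4: Δp = +0.24469, p = 0.77591
step 5: Δp = +0.03882, p = 0.81472
step 6: Δp = -0.01231, p = 0.80242
step 7: Δp = +0.00445, p = 0.80687

0.807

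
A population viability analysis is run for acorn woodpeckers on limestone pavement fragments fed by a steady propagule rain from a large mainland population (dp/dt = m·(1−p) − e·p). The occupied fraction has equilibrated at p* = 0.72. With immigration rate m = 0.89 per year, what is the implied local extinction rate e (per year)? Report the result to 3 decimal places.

0.346

At equilibrium m(1−p*) = e·p*, so e = m(1−p*)/p*.
e = 0.89 × 0.2800 / 0.72 = 0.3461.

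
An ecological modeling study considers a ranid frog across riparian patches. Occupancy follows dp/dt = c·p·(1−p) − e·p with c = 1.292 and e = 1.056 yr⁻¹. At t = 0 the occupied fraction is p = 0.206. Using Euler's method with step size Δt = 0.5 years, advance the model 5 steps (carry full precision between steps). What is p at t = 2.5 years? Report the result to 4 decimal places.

0.1943

Update rule: p ← p + [c·p·(1−p) − e·p]·Δt with Δt = 0.5.
p: 0.20600 → 0.20289  (Δp = -0.00311)
p: 0.20289 → 0.20024  (Δp = -0.00265)
p: 0.20024 → 0.19797  (Δp = -0.00227)
p: 0.19797 → 0.19601  (Δp = -0.00196)
p: 0.19601 → 0.19432  (Δp = -0.00169)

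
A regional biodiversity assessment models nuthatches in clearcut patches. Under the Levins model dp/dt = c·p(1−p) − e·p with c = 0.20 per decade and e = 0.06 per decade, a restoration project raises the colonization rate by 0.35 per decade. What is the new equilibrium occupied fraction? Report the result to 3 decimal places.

0.891

Before: p* = 1 − 0.06/0.20 = 0.7000.
After the change, c = 0.55, e = 0.06, so p* = 1 − 0.06/0.55 = 0.8909.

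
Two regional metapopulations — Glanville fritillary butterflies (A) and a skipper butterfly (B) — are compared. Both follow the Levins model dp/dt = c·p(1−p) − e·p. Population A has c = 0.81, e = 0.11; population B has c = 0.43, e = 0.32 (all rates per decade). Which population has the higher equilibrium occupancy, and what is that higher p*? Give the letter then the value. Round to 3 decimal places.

A: p*_A = 1 − 0.11/0.81 = 0.8642.
B: p*_B = 1 − 0.32/0.43 = 0.2558.
A is higher at 0.8642.

A, 0.864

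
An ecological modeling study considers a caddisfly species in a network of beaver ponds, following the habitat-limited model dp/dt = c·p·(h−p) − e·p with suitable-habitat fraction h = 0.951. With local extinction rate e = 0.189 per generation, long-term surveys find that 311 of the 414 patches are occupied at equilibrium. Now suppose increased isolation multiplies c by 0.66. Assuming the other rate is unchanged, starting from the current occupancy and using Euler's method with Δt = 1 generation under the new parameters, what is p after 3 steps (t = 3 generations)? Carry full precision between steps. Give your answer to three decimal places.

Observed p* = 311/414 = 0.75121.
Balance c(h−p*) = e gives c = e/(0.951 − 0.75121) = 0.189/0.19979 = 0.94598.
Starting from p₀ = 0.75121; update p ← p + (dp/dt)·Δt with the new parameters.
t = 1: p = 0.75121 + (-0.04827) = 0.70294
t = 2: p = 0.70294 + (-0.02398) = 0.67895
t = 3: p = 0.67895 + (-0.01300) = 0.66595

0.666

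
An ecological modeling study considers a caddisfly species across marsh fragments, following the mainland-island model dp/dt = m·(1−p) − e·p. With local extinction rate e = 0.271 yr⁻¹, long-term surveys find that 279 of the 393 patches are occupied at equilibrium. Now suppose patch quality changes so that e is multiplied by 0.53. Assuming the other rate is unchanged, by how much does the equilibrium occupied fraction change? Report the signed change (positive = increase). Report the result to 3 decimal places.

Observed p* = 279/393 = 0.70992.
Balance m(1−p*) = e·p* gives m = e·p*/(1−p*) = 0.271×0.70992/0.29008 = 0.66323.
New p* = m/(m+e) = 0.66323/(0.66323+0.14363) = 0.82199.
Δp* = 0.82199 − 0.70992 = +0.11207.

0.112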